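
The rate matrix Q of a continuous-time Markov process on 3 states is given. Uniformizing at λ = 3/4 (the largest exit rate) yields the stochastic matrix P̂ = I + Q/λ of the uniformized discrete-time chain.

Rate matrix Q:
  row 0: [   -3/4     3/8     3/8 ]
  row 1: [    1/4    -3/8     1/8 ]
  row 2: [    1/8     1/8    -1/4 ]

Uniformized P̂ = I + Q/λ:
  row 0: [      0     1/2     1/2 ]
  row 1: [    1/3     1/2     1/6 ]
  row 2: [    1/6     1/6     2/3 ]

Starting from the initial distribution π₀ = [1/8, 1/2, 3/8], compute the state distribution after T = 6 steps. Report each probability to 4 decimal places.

t=0: π = [0.1250, 0.5000, 0.3750]
t=1: π = [0.2292, 0.3750, 0.3958]
t=2: π = [0.1910, 0.3681, 0.4410]
t=3: π = [0.1962, 0.3530, 0.4508]
t=4: π = [0.1928, 0.3497, 0.4575]
t=5: π = [0.1928, 0.3475, 0.4597]
t=6: π = [0.1924, 0.3468, 0.4608]

π = [0.1924, 0.3468, 0.4608]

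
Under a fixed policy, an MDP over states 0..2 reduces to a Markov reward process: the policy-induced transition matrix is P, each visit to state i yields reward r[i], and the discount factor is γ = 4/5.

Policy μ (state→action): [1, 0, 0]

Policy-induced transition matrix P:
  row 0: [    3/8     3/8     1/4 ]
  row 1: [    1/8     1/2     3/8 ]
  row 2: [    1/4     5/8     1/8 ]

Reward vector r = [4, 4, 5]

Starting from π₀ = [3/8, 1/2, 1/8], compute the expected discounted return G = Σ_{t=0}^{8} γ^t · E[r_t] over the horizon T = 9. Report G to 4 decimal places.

G = 18.3786

t=0: π = [0.3750, 0.5000, 0.1250], E[r] = 4.1250, γ^t·E[r] = 4.125000, running G = 4.125000
t=1: π = [0.2344, 0.4688, 0.2969], E[r] = 4.2969, γ^t·E[r] = 3.437500, running G = 7.562500
t=2: π = [0.2207, 0.5078, 0.2715], E[r] = 4.2715, γ^t·E[r] = 2.733750, running G = 10.296250
t=3: π = [0.2141, 0.5063, 0.2795], E[r] = 4.2795, γ^t·E[r] = 2.191125, running G = 12.487375
t=4: π = [0.2135, 0.5082, 0.2784], E[r] = 4.2784, γ^t·E[r] = 1.752413, running G = 14.239788
t=5: π = [0.2132, 0.5081, 0.2787], E[r] = 4.2787, γ^t·E[r] = 1.402054, running G = 15.641841
t=6: π = [0.2131, 0.5082, 0.2787], E[r] = 4.2787, γ^t·E[r] = 1.121628, running G = 16.763470
t=7: π = [0.2131, 0.5082, 0.2787], E[r] = 4.2787, γ^t·E[r] = 0.897306, running G = 17.660776
t=8: π = [0.2131, 0.5082, 0.2787], E[r] = 4.2787, γ^t·E[r] = 0.717845, running G = 18.378621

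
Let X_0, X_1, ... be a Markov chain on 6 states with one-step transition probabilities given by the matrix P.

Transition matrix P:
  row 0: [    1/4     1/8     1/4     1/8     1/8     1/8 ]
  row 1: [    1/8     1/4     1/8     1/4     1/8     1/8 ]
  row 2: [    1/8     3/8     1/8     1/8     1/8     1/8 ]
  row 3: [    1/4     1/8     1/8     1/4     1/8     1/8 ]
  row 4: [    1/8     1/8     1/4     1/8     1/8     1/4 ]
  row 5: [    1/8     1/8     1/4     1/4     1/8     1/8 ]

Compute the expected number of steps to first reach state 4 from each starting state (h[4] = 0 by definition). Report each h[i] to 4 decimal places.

h = [8.0000, 8.0000, 8.0000, 8.0000, 0.0000, 8.0000]

First-step conditioning: h[4] = 0; for i ≠ 4, h[i] = 1 + Σ_k P[i][k]·h[k].
  h[0] = 1 + 1/4·h[0] + 1/8·h[1] + 1/4·h[2] + 1/8·h[3] + 1/8·h[5]
  h[1] = 1 + 1/8·h[0] + 1/4·h[1] + 1/8·h[2] + 1/4·h[3] + 1/8·h[5]
  h[2] = 1 + 1/8·h[0] + 3/8·h[1] + 1/8·h[2] + 1/8·h[3] + 1/8·h[5]
  h[3] = 1 + 1/4·h[0] + 1/8·h[1] + 1/8·h[2] + 1/4·h[3] + 1/8·h[5]
  h[5] = 1 + 1/8·h[0] + 1/8·h[1] + 1/4·h[2] + 1/4·h[3] + 1/8·h[5]
Solving the 5×5 linear system over states ≠ 4 gives exactly h = [8, 8, 8, 8, 0, 8] (h[4] = 0 is the target).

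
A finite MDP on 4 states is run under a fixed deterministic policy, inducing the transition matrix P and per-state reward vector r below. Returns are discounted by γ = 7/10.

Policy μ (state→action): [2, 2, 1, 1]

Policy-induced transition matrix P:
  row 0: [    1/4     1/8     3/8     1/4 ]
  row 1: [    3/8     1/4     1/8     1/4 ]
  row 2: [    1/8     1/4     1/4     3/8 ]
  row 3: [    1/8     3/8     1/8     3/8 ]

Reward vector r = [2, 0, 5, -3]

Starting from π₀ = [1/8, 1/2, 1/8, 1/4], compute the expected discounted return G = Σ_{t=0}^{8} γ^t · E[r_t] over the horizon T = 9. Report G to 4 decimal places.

G = 1.2864

t=0: π = [0.1250, 0.5000, 0.1250, 0.2500], E[r] = 0.1250, γ^t·E[r] = 0.125000, running G = 0.125000
t=1: π = [0.2656, 0.2656, 0.1719, 0.2969], E[r] = 0.5000, γ^t·E[r] = 0.350000, running G = 0.475000
t=2: π = [0.2246, 0.2539, 0.2129, 0.3086], E[r] = 0.5879, γ^t·E[r] = 0.288066, running G = 0.763066
t=3: π = [0.2166, 0.2605, 0.2078, 0.3152], E[r] = 0.5264, γ^t·E[r] = 0.180544, running G = 0.943610
t=4: π = [0.2172, 0.2623, 0.2051, 0.3154], E[r] = 0.5138, γ^t·E[r] = 0.123369, running G = 1.066980
t=5: π = [0.2177, 0.2623, 0.2049, 0.3151], E[r] = 0.5150, γ^t·E[r] = 0.086551, running G = 1.153530
t=6: π = [0.2178, 0.2622, 0.2050, 0.3150], E[r] = 0.5158, γ^t·E[r] = 0.060686, running G = 1.214216
t=7: π = [0.2178, 0.2622, 0.2051, 0.3150], E[r] = 0.5159, γ^t·E[r] = 0.042486, running G = 1.256702
t=8: π = [0.2178, 0.2622, 0.2051, 0.3150], E[r] = 0.5159, γ^t·E[r] = 0.029739, running G = 1.286441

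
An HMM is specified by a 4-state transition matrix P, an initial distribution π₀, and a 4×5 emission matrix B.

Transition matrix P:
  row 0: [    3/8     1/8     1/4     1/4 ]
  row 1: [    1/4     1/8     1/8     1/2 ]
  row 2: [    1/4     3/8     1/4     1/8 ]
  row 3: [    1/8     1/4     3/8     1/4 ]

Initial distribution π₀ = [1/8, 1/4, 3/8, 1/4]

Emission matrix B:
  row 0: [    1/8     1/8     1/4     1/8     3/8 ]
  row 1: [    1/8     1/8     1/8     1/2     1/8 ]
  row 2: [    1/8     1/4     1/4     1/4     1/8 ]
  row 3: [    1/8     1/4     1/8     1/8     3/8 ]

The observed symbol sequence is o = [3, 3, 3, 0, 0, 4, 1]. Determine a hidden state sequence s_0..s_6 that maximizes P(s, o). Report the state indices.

t=0: δ = [1.562e-02, 1.250e-01, 9.375e-02, 3.125e-02]  (obs o_0=3)
t=1: δ = [3.906e-03, 1.758e-02, 5.859e-03, 7.812e-03]  ψ = [1, 2, 2, 1]  (obs o_1=3)
t=2: δ = [5.493e-04, 1.099e-03, 7.324e-04, 1.099e-03]  ψ = [1, 1, 3, 1]  (obs o_2=3)
t=3: δ = [3.433e-05, 3.433e-05, 5.150e-05, 6.866e-05]  ψ = [1, 2, 3, 1]  (obs o_3=0)
t=4: δ = [1.609e-06, 2.414e-06, 3.219e-06, 2.146e-06]  ψ = [0, 2, 3, 1]  (obs o_4=0)
t=5: δ = [3.017e-07, 1.509e-07, 1.006e-07, 4.526e-07]  ψ = [2, 2, 2, 1]  (obs o_5=4)
t=6: δ = [1.414e-08, 1.414e-08, 4.243e-08, 2.829e-08]  ψ = [0, 3, 3, 3]  (obs o_6=1)
backtrack: best end state = 2; path = [2, 1, 3, 2, 1, 3, 2]

path = [2, 1, 3, 2, 1, 3, 2]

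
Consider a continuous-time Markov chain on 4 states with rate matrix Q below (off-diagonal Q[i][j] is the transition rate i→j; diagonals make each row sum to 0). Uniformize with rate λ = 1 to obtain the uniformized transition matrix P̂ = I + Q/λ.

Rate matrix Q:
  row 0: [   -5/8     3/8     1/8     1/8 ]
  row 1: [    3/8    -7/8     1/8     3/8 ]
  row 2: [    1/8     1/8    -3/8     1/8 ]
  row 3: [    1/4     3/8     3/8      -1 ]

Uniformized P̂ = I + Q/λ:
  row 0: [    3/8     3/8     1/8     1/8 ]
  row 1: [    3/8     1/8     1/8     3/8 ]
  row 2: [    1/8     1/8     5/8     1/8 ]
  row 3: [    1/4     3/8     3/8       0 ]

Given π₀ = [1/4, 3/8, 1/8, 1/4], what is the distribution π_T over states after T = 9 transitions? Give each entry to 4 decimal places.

π = [0.2718, 0.2338, 0.3314, 0.1631]

t=0: π = [0.2500, 0.3750, 0.1250, 0.2500]
t=1: π = [0.3125, 0.2500, 0.2500, 0.1875]
t=2: π = [0.2891, 0.2500, 0.2969, 0.1641]
t=3: π = [0.2803, 0.2383, 0.3145, 0.1670]
t=4: π = [0.2755, 0.2368, 0.3240, 0.1637]
t=5: π = [0.2735, 0.2348, 0.3279, 0.1637]
t=6: π = [0.2726, 0.2343, 0.3299, 0.1632]
t=7: π = [0.2721, 0.2339, 0.3308, 0.1632]
t=8: π = [0.2719, 0.2338, 0.3312, 0.1631]
t=9: π = [0.2718, 0.2338, 0.3314, 0.1631]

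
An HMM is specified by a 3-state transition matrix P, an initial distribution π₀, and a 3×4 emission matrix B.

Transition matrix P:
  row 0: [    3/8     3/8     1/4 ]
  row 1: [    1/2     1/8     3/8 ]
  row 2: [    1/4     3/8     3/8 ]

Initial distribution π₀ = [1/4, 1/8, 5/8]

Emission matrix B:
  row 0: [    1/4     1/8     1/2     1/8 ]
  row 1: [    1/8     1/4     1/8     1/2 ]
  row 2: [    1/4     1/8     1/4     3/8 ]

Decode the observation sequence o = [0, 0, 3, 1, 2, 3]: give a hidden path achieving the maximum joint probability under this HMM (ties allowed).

t=0: δ = [6.250e-02, 1.562e-02, 1.562e-01]  (obs o_0=0)
t=1: δ = [9.766e-03, 7.324e-03, 1.465e-02]  ψ = [2, 2, 2]  (obs o_1=0)
t=2: δ = [4.578e-04, 2.747e-03, 2.060e-03]  ψ = [0, 2, 2]  (obs o_2=3)
t=3: δ = [1.717e-04, 1.931e-04, 1.287e-04]  ψ = [1, 2, 1]  (obs o_3=1)
t=4: δ = [4.828e-05, 8.047e-06, 1.810e-05]  ψ = [1, 0, 1]  (obs o_4=2)
t=5: δ = [2.263e-06, 9.052e-06, 4.526e-06]  ψ = [0, 0, 0]  (obs o_5=3)
backtrack: best end state = 1; path = [2, 2, 2, 1, 0, 1]

path = [2, 2, 2, 1, 0, 1]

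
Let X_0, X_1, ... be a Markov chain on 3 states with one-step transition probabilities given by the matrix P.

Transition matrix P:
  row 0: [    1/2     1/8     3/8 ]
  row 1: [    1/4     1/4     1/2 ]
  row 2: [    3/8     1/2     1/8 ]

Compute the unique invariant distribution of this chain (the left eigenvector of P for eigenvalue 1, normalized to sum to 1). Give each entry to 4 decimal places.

π = [0.3881, 0.2836, 0.3284]

Balance equations π_j = Σ_i π_i·P[i][j]:
  π_0 = 1/2·π_0 + 1/4·π_1 + 3/8·π_2
  π_1 = 1/8·π_0 + 1/4·π_1 + 1/2·π_2
  normalize: π_0 + π_1 + π_2 = 1
Solving the linear system gives exactly π = [26/67, 19/67, 22/67].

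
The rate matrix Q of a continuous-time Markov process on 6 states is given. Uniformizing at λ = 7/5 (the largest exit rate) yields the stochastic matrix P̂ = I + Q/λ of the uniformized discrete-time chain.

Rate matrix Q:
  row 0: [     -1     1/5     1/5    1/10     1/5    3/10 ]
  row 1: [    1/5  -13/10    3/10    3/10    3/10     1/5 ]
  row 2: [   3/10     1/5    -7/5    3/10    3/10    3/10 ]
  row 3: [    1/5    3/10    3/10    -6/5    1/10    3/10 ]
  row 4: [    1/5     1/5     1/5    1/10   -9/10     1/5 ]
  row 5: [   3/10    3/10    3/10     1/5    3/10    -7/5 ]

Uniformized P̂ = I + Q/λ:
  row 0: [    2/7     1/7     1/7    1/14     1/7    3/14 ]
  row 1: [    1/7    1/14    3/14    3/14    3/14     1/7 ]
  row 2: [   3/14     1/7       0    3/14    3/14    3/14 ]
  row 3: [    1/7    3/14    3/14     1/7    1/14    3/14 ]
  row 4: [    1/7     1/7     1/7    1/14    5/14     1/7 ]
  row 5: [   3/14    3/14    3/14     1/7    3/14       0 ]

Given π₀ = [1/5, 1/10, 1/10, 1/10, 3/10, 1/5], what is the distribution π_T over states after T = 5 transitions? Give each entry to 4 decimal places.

π = [0.1923, 0.1527, 0.1527, 0.1358, 0.2114, 0.1550]

t=0: π = [0.2000, 0.1000, 0.1000, 0.1000, 0.3000, 0.2000]
t=1: π = [0.1929, 0.1571, 0.1571, 0.1214, 0.2286, 0.1429]
t=2: π = [0.1918, 0.1505, 0.1505, 0.1352, 0.2158, 0.1561]
t=3: π = [0.1922, 0.1529, 0.1529, 0.1352, 0.2121, 0.1547]
t=4: π = [0.1923, 0.1526, 0.1526, 0.1358, 0.2115, 0.1551]
t=5: π = [0.1923, 0.1527, 0.1527, 0.1358, 0.2114, 0.1550]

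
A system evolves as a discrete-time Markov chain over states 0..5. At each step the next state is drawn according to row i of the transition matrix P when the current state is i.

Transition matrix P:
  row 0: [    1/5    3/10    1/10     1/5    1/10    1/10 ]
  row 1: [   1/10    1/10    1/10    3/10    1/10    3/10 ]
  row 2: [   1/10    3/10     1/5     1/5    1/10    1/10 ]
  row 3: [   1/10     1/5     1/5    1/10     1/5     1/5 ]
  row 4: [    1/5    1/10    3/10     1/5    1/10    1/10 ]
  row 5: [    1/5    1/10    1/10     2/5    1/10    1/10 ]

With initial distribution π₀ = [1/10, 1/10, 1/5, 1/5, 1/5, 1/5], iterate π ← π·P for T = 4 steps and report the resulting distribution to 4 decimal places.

t=0: π = [0.1000, 0.1000, 0.2000, 0.2000, 0.2000, 0.2000]
t=1: π = [0.1500, 0.1800, 0.1800, 0.2300, 0.1200, 0.1400]
t=2: π = [0.1410, 0.1890, 0.1650, 0.2230, 0.1230, 0.1590]
t=3: π = [0.1423, 0.1835, 0.1634, 0.2284, 0.1223, 0.1601]
t=4: π = [0.1425, 0.1840, 0.1636, 0.2275, 0.1228, 0.1595]

π = [0.1425, 0.1840, 0.1636, 0.2275, 0.1228, 0.1595]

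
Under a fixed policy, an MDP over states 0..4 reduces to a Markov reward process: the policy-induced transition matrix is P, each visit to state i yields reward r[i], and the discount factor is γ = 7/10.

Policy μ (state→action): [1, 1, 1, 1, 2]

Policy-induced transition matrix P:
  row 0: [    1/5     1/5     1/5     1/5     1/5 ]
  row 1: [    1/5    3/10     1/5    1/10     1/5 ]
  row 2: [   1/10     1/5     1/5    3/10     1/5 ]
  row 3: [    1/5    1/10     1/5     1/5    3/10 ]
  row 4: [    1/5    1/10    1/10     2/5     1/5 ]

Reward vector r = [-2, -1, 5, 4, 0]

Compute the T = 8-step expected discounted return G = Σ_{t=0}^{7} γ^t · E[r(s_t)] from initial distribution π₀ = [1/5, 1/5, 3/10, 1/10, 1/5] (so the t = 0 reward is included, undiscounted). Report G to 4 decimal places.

t=0: π = [0.2000, 0.2000, 0.3000, 0.1000, 0.2000], E[r] = 1.3000, γ^t·E[r] = 1.300000, running G = 1.300000
t=1: π = [0.1700, 0.1900, 0.1800, 0.2500, 0.2100], E[r] = 1.3700, γ^t·E[r] = 0.959000, running G = 2.259000
t=2: π = [0.1820, 0.1730, 0.1790, 0.2410, 0.2250], E[r] = 1.3220, γ^t·E[r] = 0.647780, running G = 2.906780
t=3: π = [0.1821, 0.1707, 0.1775, 0.2456, 0.2241], E[r] = 1.3350, γ^t·E[r] = 0.457905, running G = 3.364685
t=4: π = [0.1823, 0.1701, 0.1776, 0.2455, 0.2246], E[r] = 1.3354, γ^t·E[r] = 0.320618, running G = 3.685303
t=5: π = [0.1822, 0.1700, 0.1775, 0.2457, 0.2246], E[r] = 1.3359, γ^t·E[r] = 0.224521, running G = 3.909824
t=6: π = [0.1822, 0.1700, 0.1775, 0.2457, 0.2246], E[r] = 1.3359, γ^t·E[r] = 0.157169, running G = 4.066992
t=7: π = [0.1822, 0.1700, 0.1775, 0.2457, 0.2246], E[r] = 1.3359, γ^t·E[r] = 0.110020, running G = 4.177012

G = 4.1770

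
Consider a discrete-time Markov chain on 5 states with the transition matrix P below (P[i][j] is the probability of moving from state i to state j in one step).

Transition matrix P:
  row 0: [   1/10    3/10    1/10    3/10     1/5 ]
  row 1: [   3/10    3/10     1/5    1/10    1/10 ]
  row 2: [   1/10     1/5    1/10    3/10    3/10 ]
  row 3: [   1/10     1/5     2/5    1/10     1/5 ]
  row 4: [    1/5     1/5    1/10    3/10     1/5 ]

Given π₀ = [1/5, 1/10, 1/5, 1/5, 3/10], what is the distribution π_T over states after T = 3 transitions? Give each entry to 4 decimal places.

t=0: π = [0.2000, 0.1000, 0.2000, 0.2000, 0.3000]
t=1: π = [0.1500, 0.2300, 0.1700, 0.2400, 0.2100]
t=2: π = [0.1670, 0.2380, 0.1950, 0.2060, 0.1940]
t=3: π = [0.1670, 0.2405, 0.1856, 0.2112, 0.1957]

π = [0.1670, 0.2405, 0.1856, 0.2112, 0.1957]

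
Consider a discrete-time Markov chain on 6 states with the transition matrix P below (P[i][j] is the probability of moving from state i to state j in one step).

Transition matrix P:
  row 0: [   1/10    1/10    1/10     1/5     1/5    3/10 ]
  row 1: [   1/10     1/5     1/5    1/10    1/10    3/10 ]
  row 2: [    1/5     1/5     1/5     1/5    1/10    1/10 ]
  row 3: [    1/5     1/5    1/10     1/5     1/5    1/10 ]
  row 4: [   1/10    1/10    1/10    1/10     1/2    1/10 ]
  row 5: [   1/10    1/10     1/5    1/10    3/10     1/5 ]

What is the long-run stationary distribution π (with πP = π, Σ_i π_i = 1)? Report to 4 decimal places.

π = [0.1288, 0.1431, 0.1461, 0.1416, 0.2689, 0.1715]

Balance equations π_j = Σ_i π_i·P[i][j]:
  π_0 = 1/10·π_0 + 1/10·π_1 + 1/5·π_2 + 1/5·π_3 + 1/10·π_4 + 1/10·π_5
  π_1 = 1/10·π_0 + 1/5·π_1 + 1/5·π_2 + 1/5·π_3 + 1/10·π_4 + 1/10·π_5
  π_2 = 1/10·π_0 + 1/5·π_1 + 1/5·π_2 + 1/10·π_3 + 1/10·π_4 + 1/5·π_5
  π_3 = 1/5·π_0 + 1/10·π_1 + 1/5·π_2 + 1/5·π_3 + 1/10·π_4 + 1/10·π_5
  π_4 = 1/5·π_0 + 1/10·π_1 + 1/10·π_2 + 1/5·π_3 + 1/2·π_4 + 3/10·π_5
  normalize: π_0 + π_1 + π_2 + π_3 + π_4 + π_5 = 1
Solving the linear system gives exactly π = [8190/63601, 9100/63601, 9290/63601, 9009/63601, 17103/63601, 10909/63601].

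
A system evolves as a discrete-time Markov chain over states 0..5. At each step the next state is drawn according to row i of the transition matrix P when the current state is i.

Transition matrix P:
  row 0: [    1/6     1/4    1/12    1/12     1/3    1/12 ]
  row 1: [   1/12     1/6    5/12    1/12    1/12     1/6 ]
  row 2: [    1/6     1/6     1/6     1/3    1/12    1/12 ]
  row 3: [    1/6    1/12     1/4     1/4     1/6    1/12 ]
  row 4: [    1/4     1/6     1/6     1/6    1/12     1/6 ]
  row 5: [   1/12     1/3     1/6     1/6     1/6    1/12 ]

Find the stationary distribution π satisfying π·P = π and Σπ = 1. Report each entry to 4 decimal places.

π = [0.1545, 0.1821, 0.2152, 0.1903, 0.1471, 0.1108]

Balance equations π_j = Σ_i π_i·P[i][j]:
  π_0 = 1/6·π_0 + 1/12·π_1 + 1/6·π_2 + 1/6·π_3 + 1/4·π_4 + 1/12·π_5
  π_1 = 1/4·π_0 + 1/6·π_1 + 1/6·π_2 + 1/12·π_3 + 1/6·π_4 + 1/3·π_5
  π_2 = 1/12·π_0 + 5/12·π_1 + 1/6·π_2 + 1/4·π_3 + 1/6·π_4 + 1/6·π_5
  π_3 = 1/12·π_0 + 1/12·π_1 + 1/3·π_2 + 1/4·π_3 + 1/6·π_4 + 1/6·π_5
  π_4 = 1/3·π_0 + 1/12·π_1 + 1/12·π_2 + 1/6·π_3 + 1/12·π_4 + 1/6·π_5
  normalize: π_0 + π_1 + π_2 + π_3 + π_4 + π_5 = 1
Solving the linear system gives exactly π = [20115/130184, 2964/16273, 14007/65092, 24779/130184, 2393/16273, 3605/32546].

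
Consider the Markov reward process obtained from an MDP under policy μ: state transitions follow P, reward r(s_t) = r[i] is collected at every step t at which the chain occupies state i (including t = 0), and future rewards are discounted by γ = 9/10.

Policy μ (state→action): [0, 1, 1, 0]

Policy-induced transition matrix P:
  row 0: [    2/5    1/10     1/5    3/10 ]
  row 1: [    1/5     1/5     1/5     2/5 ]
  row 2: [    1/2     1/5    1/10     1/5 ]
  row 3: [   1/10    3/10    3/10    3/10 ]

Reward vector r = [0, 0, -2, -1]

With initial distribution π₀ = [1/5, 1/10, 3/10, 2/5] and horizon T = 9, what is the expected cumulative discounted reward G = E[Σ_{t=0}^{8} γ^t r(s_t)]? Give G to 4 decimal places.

t=0: π = [0.2000, 0.1000, 0.3000, 0.4000], E[r] = -1.0000, γ^t·E[r] = -1.000000, running G = -1.000000
t=1: π = [0.2900, 0.2200, 0.2100, 0.2800], E[r] = -0.7000, γ^t·E[r] = -0.630000, running G = -1.630000
t=2: π = [0.2930, 0.1990, 0.2070, 0.3010], E[r] = -0.7150, γ^t·E[r] = -0.579150, running G = -2.209150
t=3: π = [0.2906, 0.2008, 0.2094, 0.2992], E[r] = -0.7180, γ^t·E[r] = -0.523422, running G = -2.732572
t=4: π = [0.2910, 0.2009, 0.2090, 0.2991], E[r] = -0.7171, γ^t·E[r] = -0.470489, running G = -3.203061
t=5: π = [0.2910, 0.2008, 0.2090, 0.2992], E[r] = -0.7172, γ^t·E[r] = -0.423511, running G = -3.626573
t=6: π = [0.2910, 0.2008, 0.2090, 0.2992], E[r] = -0.7172, γ^t·E[r] = -0.381157, running G = -4.007729
t=7: π = [0.2910, 0.2008, 0.2090, 0.2992], E[r] = -0.7172, γ^t·E[r] = -0.343041, running G = -4.350770
t=8: π = [0.2910, 0.2008, 0.2090, 0.2992], E[r] = -0.7172, γ^t·E[r] = -0.308737, running G = -4.659507

G = -4.6595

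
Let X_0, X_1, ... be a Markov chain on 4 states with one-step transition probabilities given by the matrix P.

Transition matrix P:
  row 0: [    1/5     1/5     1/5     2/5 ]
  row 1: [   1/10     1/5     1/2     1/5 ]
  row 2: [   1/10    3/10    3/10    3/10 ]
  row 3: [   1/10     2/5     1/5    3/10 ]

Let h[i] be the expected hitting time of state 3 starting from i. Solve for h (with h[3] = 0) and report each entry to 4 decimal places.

h = [3.0851, 3.8298, 3.5106, 0.0000]

First-step conditioning: h[3] = 0; for i ≠ 3, h[i] = 1 + Σ_k P[i][k]·h[k].
  h[0] = 1 + 1/5·h[0] + 1/5·h[1] + 1/5·h[2]
  h[1] = 1 + 1/10·h[0] + 1/5·h[1] + 1/2·h[2]
  h[2] = 1 + 1/10·h[0] + 3/10·h[1] + 3/10·h[2]
Solving the 3×3 linear system over states ≠ 3 gives exactly h = [145/47, 180/47, 165/47, 0] (h[3] = 0 is the target).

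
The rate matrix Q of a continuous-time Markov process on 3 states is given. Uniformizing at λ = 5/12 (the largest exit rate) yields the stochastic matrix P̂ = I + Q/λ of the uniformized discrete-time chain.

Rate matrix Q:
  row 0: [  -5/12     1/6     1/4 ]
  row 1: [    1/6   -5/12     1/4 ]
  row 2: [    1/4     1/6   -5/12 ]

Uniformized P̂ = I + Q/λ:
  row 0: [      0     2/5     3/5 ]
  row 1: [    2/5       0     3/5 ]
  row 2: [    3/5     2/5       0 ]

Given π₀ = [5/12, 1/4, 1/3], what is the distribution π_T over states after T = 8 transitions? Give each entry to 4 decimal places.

t=0: π = [0.4167, 0.2500, 0.3333]
t=1: π = [0.3000, 0.3000, 0.4000]
t=2: π = [0.3600, 0.2800, 0.3600]
t=3: π = [0.3280, 0.2880, 0.3840]
t=4: π = [0.3456, 0.2848, 0.3696]
t=5: π = [0.3357, 0.2861, 0.3782]
t=6: π = [0.3414, 0.2856, 0.3731]
t=7: π = [0.3381, 0.2858, 0.3762]
t=8: π = [0.3400, 0.2857, 0.3743]

π = [0.3400, 0.2857, 0.3743]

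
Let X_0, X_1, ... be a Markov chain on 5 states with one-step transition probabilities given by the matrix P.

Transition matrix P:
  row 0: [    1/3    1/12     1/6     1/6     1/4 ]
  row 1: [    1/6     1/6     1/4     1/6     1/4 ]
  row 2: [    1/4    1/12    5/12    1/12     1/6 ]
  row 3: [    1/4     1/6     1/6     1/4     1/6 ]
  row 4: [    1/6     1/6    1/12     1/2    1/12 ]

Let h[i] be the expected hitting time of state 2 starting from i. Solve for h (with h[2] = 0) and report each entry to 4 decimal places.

First-step conditioning: h[2] = 0; for i ≠ 2, h[i] = 1 + Σ_k P[i][k]·h[k].
  h[0] = 1 + 1/3·h[0] + 1/12·h[1] + 1/6·h[3] + 1/4·h[4]
  h[1] = 1 + 1/6·h[0] + 1/6·h[1] + 1/6·h[3] + 1/4·h[4]
  h[3] = 1 + 1/4·h[0] + 1/6·h[1] + 1/4·h[3] + 1/6·h[4]
  h[4] = 1 + 1/6·h[0] + 1/6·h[1] + 1/2·h[3] + 1/12·h[4]
Solving the 4×4 linear system over states ≠ 2 gives exactly h = [5214/841, 4740/841, 0, 5142/841, 5532/841] (h[2] = 0 is the target).

h = [6.1998, 5.6361, 0.0000, 6.1141, 6.5779]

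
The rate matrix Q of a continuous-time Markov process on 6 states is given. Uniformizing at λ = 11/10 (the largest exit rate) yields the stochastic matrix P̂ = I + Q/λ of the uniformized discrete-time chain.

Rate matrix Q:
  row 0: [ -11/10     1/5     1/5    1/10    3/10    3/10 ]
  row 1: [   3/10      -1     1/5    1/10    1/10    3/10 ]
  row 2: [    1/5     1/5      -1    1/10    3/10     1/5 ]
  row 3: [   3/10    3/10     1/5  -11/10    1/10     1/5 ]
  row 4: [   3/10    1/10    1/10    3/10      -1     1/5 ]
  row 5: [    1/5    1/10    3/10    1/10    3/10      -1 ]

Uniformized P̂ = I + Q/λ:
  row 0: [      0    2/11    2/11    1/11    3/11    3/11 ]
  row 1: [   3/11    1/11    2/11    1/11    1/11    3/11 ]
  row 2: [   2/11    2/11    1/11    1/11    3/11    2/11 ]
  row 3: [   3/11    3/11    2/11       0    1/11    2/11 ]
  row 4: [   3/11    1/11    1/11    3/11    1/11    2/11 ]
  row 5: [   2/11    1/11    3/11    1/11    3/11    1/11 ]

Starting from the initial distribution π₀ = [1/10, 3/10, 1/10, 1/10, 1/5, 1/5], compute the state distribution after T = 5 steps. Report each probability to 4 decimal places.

t=0: π = [0.1000, 0.3000, 0.1000, 0.1000, 0.2000, 0.2000]
t=1: π = [0.2182, 0.1273, 0.1727, 0.1182, 0.1636, 0.2000]
t=2: π = [0.1793, 0.1479, 0.1694, 0.1099, 0.1983, 0.1950]
t=3: π = [0.1907, 0.1426, 0.1661, 0.1170, 0.1898, 0.1938]
t=4: π = [0.1880, 0.1446, 0.1671, 0.1148, 0.1910, 0.1945]
t=5: π = [0.1886, 0.1441, 0.1669, 0.1152, 0.1908, 0.1944]

π = [0.1886, 0.1441, 0.1669, 0.1152, 0.1908, 0.1944]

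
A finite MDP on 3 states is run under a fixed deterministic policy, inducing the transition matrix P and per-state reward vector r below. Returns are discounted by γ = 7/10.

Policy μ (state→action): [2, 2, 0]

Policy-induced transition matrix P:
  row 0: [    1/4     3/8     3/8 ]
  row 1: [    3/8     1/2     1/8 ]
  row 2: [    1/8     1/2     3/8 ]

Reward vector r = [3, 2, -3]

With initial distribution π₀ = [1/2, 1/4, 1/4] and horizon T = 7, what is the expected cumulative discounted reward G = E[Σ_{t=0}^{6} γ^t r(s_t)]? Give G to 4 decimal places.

t=0: π = [0.5000, 0.2500, 0.2500], E[r] = 1.2500, γ^t·E[r] = 1.250000, running G = 1.250000
t=1: π = [0.2500, 0.4375, 0.3125], E[r] = 0.6875, γ^t·E[r] = 0.481250, running G = 1.731250
t=2: π = [0.2656, 0.4688, 0.2656], E[r] = 0.9375, γ^t·E[r] = 0.459375, running G = 2.190625
t=3: π = [0.2754, 0.4668, 0.2578], E[r] = 0.9863, γ^t·E[r] = 0.338311, running G = 2.528936
t=4: π = [0.2761, 0.4656, 0.2583], E[r] = 0.9846, γ^t·E[r] = 0.236407, running G = 2.765343
t=5: π = [0.2759, 0.4655, 0.2586], E[r] = 0.9829, γ^t·E[r] = 0.165193, running G = 2.930535
t=6: π = [0.2759, 0.4655, 0.2586], E[r] = 0.9827, γ^t·E[r] = 0.115616, running G = 3.046151

G = 3.0462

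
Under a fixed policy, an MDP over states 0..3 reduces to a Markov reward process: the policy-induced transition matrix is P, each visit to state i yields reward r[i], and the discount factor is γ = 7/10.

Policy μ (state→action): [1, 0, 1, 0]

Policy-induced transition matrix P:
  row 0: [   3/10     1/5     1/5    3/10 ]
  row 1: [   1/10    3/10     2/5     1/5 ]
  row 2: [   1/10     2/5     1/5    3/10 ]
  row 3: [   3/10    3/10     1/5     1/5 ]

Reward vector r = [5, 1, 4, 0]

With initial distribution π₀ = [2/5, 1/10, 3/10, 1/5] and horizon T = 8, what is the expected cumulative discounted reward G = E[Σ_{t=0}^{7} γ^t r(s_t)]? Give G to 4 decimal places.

G = 8.2014

t=0: π = [0.4000, 0.1000, 0.3000, 0.2000], E[r] = 3.3000, γ^t·E[r] = 3.300000, running G = 3.300000
t=1: π = [0.2200, 0.2900, 0.2200, 0.2700], E[r] = 2.2700, γ^t·E[r] = 1.589000, running G = 4.889000
t=2: π = [0.1980, 0.3000, 0.2580, 0.2440], E[r] = 2.3220, γ^t·E[r] = 1.137780, running G = 6.026780
t=3: π = [0.1884, 0.3060, 0.2600, 0.2456], E[r] = 2.2880, γ^t·E[r] = 0.784784, running G = 6.811564
t=4: π = [0.1868, 0.3072, 0.2612, 0.2448], E[r] = 2.2860, γ^t·E[r] = 0.548859, running G = 7.360423
t=5: π = [0.1863, 0.3074, 0.2614, 0.2448], E[r] = 2.2848, γ^t·E[r] = 0.384008, running G = 7.744431
t=6: π = [0.1862, 0.3075, 0.2615, 0.2448], E[r] = 2.2846, γ^t·E[r] = 0.268780, running G = 8.013210
t=7: π = [0.1862, 0.3075, 0.2615, 0.2448], E[r] = 2.2845, γ^t·E[r] = 0.188141, running G = 8.201352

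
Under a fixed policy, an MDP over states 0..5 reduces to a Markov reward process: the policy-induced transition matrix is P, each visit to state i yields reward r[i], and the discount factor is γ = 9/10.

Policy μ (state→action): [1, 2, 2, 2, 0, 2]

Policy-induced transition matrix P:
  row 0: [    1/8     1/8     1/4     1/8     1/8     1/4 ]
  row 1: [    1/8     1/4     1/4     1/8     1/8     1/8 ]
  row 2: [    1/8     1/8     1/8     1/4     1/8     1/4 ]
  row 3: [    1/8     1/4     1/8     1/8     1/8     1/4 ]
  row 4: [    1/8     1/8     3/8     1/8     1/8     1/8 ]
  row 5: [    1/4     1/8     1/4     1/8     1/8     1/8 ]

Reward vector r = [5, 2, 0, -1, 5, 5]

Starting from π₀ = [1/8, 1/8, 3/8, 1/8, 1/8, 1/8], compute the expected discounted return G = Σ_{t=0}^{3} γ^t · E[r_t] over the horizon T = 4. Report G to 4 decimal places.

t=0: π = [0.1250, 0.1250, 0.3750, 0.1250, 0.1250, 0.1250], E[r] = 2.0000, γ^t·E[r] = 2.000000, running G = 2.000000
t=1: π = [0.1406, 0.1563, 0.2031, 0.1719, 0.1250, 0.2031], E[r] = 2.4844, γ^t·E[r] = 2.235938, running G = 4.235938
t=2: π = [0.1504, 0.1660, 0.2188, 0.1504, 0.1250, 0.1895], E[r] = 2.5059, γ^t·E[r] = 2.029746, running G = 6.265684
t=3: π = [0.1487, 0.1646, 0.2195, 0.1523, 0.1250, 0.1899], E[r] = 2.4949, γ^t·E[r] = 1.818762, running G = 8.084446

G = 8.0844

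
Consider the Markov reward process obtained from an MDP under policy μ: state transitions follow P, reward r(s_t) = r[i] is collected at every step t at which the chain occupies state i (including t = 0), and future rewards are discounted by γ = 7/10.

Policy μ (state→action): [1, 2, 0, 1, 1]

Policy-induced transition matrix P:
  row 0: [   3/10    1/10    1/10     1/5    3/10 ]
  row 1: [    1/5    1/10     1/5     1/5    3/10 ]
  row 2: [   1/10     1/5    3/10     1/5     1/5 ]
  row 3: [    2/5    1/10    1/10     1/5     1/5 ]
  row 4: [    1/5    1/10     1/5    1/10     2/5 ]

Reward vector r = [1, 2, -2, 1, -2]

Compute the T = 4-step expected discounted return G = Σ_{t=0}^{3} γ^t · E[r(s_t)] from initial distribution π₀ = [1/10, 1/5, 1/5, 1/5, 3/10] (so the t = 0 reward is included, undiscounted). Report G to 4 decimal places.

G = -0.7711

t=0: π = [0.1000, 0.2000, 0.2000, 0.2000, 0.3000], E[r] = -0.3000, γ^t·E[r] = -0.300000, running G = -0.300000
t=1: π = [0.2300, 0.1200, 0.1900, 0.1700, 0.2900], E[r] = -0.3200, γ^t·E[r] = -0.224000, running G = -0.524000
t=2: π = [0.2380, 0.1190, 0.1790, 0.1710, 0.2930], E[r] = -0.2970, γ^t·E[r] = -0.145530, running G = -0.669530
t=3: π = [0.2401, 0.1179, 0.1770, 0.1707, 0.2943], E[r] = -0.2960, γ^t·E[r] = -0.101528, running G = -0.771058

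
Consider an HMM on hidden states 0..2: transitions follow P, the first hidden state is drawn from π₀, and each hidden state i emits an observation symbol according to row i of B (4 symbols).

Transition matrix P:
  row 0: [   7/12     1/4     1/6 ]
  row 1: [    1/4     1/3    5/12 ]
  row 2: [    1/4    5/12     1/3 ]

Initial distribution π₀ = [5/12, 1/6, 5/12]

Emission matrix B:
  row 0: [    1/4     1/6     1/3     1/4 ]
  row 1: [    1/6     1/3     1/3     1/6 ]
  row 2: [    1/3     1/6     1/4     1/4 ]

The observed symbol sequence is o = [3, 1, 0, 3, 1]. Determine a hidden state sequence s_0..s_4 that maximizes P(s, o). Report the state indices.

t=0: δ = [1.042e-01, 2.778e-02, 1.042e-01]  (obs o_0=3)
t=1: δ = [1.013e-02, 1.447e-02, 5.787e-03]  ψ = [0, 2, 2]  (obs o_1=1)
t=2: δ = [1.477e-03, 8.038e-04, 2.009e-03]  ψ = [0, 1, 1]  (obs o_2=0)
t=3: δ = [2.154e-04, 1.395e-04, 1.674e-04]  ψ = [0, 2, 2]  (obs o_3=3)
t=4: δ = [2.094e-05, 2.326e-05, 9.690e-06]  ψ = [0, 2, 1]  (obs o_4=1)
backtrack: best end state = 1; path = [2, 1, 2, 2, 1]

path = [2, 1, 2, 2, 1]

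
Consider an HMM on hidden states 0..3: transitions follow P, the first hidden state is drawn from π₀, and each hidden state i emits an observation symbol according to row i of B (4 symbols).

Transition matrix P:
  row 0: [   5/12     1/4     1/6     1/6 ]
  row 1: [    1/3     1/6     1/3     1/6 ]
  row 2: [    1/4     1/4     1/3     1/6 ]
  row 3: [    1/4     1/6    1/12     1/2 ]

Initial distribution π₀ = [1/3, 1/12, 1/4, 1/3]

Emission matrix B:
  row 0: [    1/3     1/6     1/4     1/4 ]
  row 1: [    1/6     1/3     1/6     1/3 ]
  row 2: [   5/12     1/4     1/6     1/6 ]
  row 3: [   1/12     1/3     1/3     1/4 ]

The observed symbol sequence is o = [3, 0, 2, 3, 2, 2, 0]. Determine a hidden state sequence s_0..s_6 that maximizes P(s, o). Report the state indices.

t=0: δ = [8.333e-02, 2.778e-02, 4.167e-02, 8.333e-02]  (obs o_0=3)
t=1: δ = [1.157e-02, 3.472e-03, 5.787e-03, 3.472e-03]  ψ = [0, 0, 0, 3]  (obs o_1=0)
t=2: δ = [1.206e-03, 4.823e-04, 3.215e-04, 6.430e-04]  ψ = [0, 0, 0, 0]  (obs o_2=2)
t=3: δ = [1.256e-04, 1.005e-04, 3.349e-05, 8.038e-05]  ψ = [0, 0, 0, 3]  (obs o_3=3)
t=4: δ = [1.308e-05, 5.233e-06, 5.582e-06, 1.340e-05]  ψ = [0, 0, 1, 3]  (obs o_4=2)
t=5: δ = [1.363e-06, 5.451e-07, 3.634e-07, 2.233e-06]  ψ = [0, 0, 0, 3]  (obs o_5=2)
t=6: δ = [1.893e-07, 6.202e-08, 9.463e-08, 9.303e-08]  ψ = [0, 3, 0, 3]  (obs o_6=0)
backtrack: best end state = 0; path = [0, 0, 0, 0, 0, 0, 0]

path = [0, 0, 0, 0, 0, 0, 0]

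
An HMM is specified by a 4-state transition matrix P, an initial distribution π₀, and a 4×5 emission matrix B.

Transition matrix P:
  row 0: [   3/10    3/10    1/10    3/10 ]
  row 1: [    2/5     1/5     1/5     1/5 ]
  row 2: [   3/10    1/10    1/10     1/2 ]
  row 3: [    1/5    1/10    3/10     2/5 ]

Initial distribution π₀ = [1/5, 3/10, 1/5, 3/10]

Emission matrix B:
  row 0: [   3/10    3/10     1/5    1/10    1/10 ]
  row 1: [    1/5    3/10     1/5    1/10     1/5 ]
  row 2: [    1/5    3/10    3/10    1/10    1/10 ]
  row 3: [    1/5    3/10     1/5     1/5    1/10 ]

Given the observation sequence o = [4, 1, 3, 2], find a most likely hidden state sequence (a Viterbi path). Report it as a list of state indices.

t=0: δ = [2.000e-02, 6.000e-02, 2.000e-02, 3.000e-02]  (obs o_0=4)
t=1: δ = [7.200e-03, 3.600e-03, 3.600e-03, 3.600e-03]  ψ = [1, 1, 1, 1]  (obs o_1=1)
t=2: δ = [2.160e-04, 2.160e-04, 1.080e-04, 4.320e-04]  ψ = [0, 0, 3, 0]  (obs o_2=3)
t=3: δ = [1.728e-05, 1.296e-05, 3.888e-05, 3.456e-05]  ψ = [1, 0, 3, 3]  (obs o_3=2)
backtrack: best end state = 2; path = [1, 0, 3, 2]

path = [1, 0, 3, 2]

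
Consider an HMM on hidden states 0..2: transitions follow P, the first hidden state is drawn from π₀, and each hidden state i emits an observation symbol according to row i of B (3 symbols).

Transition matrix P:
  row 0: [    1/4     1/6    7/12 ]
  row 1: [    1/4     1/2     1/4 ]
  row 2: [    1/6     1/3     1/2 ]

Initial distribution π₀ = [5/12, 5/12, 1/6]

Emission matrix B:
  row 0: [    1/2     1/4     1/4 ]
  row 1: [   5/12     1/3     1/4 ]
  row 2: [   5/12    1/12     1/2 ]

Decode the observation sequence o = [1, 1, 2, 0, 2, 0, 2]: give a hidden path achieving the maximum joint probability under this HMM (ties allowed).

t=0: δ = [1.042e-01, 1.389e-01, 1.389e-02]  (obs o_0=1)
t=1: δ = [8.681e-03, 2.315e-02, 5.064e-03]  ψ = [1, 1, 0]  (obs o_1=1)
t=2: δ = [1.447e-03, 2.894e-03, 2.894e-03]  ψ = [1, 1, 1]  (obs o_2=2)
t=3: δ = [3.617e-04, 6.028e-04, 6.028e-04]  ψ = [1, 1, 2]  (obs o_3=0)
t=4: δ = [3.768e-05, 7.535e-05, 1.507e-04]  ψ = [1, 1, 2]  (obs o_4=2)
t=5: δ = [1.256e-05, 2.093e-05, 3.140e-05]  ψ = [2, 2, 2]  (obs o_5=0)
t=6: δ = [1.308e-06, 2.616e-06, 7.849e-06]  ψ = [1, 1, 2]  (obs o_6=2)
backtrack: best end state = 2; path = [1, 1, 2, 2, 2, 2, 2]

path = [1, 1, 2, 2, 2, 2, 2]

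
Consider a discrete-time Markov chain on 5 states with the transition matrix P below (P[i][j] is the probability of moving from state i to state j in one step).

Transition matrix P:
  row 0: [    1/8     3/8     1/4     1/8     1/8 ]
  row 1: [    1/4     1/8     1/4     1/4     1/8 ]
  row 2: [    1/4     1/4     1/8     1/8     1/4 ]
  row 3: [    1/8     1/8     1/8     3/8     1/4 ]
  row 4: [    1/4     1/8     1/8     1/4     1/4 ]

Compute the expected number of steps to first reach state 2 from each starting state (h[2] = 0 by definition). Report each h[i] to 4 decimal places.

First-step conditioning: h[2] = 0; for i ≠ 2, h[i] = 1 + Σ_k P[i][k]·h[k].
  h[0] = 1 + 1/8·h[0] + 3/8·h[1] + 1/8·h[3] + 1/8·h[4]
  h[1] = 1 + 1/4·h[0] + 1/8·h[1] + 1/4·h[3] + 1/8·h[4]
  h[3] = 1 + 1/8·h[0] + 1/8·h[1] + 3/8·h[3] + 1/4·h[4]
  h[4] = 1 + 1/4·h[0] + 1/8·h[1] + 1/4·h[3] + 1/4·h[4]
Solving the 4×4 linear system over states ≠ 2 gives exactly h = [568/113, 1736/339, 0, 2024/339, 1984/339] (h[2] = 0 is the target).

h = [5.0265, 5.1209, 0.0000, 5.9705, 5.8525]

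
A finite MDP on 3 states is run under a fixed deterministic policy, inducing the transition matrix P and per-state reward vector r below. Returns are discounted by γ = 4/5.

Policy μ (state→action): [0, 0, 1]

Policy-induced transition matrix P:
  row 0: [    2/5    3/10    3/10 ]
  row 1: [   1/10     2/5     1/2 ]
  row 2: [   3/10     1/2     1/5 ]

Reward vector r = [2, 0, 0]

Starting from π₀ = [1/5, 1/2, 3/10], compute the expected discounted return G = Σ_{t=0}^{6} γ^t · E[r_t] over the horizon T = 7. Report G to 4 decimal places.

t=0: π = [0.2000, 0.5000, 0.3000], E[r] = 0.4000, γ^t·E[r] = 0.400000, running G = 0.400000
t=1: π = [0.2200, 0.4100, 0.3700], E[r] = 0.4400, γ^t·E[r] = 0.352000, running G = 0.752000
t=2: π = [0.2400, 0.4150, 0.3450], E[r] = 0.4800, γ^t·E[r] = 0.307200, running G = 1.059200
t=3: π = [0.2410, 0.4105, 0.3485], E[r] = 0.4820, γ^t·E[r] = 0.246784, running G = 1.305984
t=4: π = [0.2420, 0.4108, 0.3473], E[r] = 0.4840, γ^t·E[r] = 0.198246, running G = 1.504230
t=5: π = [0.2421, 0.4105, 0.3474], E[r] = 0.4841, γ^t·E[r] = 0.158630, running G = 1.662860
t=6: π = [0.2421, 0.4105, 0.3474], E[r] = 0.4842, γ^t·E[r] = 0.126930, running G = 1.789790

G = 1.7898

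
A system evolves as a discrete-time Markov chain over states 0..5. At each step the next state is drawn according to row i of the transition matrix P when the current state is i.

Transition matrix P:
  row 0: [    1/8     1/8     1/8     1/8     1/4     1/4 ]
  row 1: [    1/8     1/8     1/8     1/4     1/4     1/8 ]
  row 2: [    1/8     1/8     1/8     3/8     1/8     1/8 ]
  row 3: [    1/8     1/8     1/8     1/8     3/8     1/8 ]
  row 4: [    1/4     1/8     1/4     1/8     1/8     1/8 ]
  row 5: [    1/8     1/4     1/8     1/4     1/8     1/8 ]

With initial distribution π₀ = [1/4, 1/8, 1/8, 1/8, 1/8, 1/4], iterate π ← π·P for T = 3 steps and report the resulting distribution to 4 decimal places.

t=0: π = [0.2500, 0.1250, 0.1250, 0.1250, 0.1250, 0.2500]
t=1: π = [0.1406, 0.1563, 0.1406, 0.2031, 0.2031, 0.1563]
t=2: π = [0.1504, 0.1445, 0.1504, 0.1992, 0.2129, 0.1426]
t=3: π = [0.1516, 0.1428, 0.1516, 0.1985, 0.2117, 0.1438]

π = [0.1516, 0.1428, 0.1516, 0.1985, 0.2117, 0.1438]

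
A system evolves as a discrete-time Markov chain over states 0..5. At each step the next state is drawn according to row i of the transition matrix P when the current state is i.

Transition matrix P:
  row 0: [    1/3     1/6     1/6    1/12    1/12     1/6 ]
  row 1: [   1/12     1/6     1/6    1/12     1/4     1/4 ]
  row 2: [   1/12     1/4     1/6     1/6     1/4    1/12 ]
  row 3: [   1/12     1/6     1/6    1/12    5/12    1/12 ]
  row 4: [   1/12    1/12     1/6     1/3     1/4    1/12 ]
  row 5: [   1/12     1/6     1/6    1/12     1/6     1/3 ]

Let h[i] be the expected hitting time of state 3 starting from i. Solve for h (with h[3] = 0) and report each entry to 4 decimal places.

h = [6.9760, 6.6195, 6.0424, 0.0000, 4.9392, 6.7723]

First-step conditioning: h[3] = 0; for i ≠ 3, h[i] = 1 + Σ_k P[i][k]·h[k].
  h[0] = 1 + 1/3·h[0] + 1/6·h[1] + 1/6·h[2] + 1/12·h[4] + 1/6·h[5]
  h[1] = 1 + 1/12·h[0] + 1/6·h[1] + 1/6·h[2] + 1/4·h[4] + 1/4·h[5]
  h[2] = 1 + 1/12·h[0] + 1/4·h[1] + 1/6·h[2] + 1/4·h[4] + 1/12·h[5]
  h[4] = 1 + 1/12·h[0] + 1/12·h[1] + 1/6·h[2] + 1/4·h[4] + 1/12·h[5]
  h[5] = 1 + 1/12·h[0] + 1/6·h[1] + 1/6·h[2] + 1/6·h[4] + 1/3·h[5]
Solving the 5×5 linear system over states ≠ 3 gives exactly h = [4932/707, 4680/707, 4272/707, 0, 3492/707, 684/101] (h[3] = 0 is the target).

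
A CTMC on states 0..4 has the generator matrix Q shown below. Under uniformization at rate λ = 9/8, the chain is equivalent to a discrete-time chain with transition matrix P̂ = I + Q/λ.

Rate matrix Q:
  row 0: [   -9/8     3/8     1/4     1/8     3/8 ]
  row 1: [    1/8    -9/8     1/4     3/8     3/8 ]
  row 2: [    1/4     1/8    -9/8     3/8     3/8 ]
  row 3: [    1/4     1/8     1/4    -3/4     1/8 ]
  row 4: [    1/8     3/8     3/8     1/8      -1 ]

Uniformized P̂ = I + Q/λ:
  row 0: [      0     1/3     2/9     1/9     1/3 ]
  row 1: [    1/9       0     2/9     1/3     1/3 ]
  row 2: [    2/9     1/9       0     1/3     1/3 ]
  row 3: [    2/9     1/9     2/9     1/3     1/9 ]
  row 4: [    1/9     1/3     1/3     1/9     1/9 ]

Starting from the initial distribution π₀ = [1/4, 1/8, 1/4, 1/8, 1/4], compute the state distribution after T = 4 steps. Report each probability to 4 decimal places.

t=0: π = [0.2500, 0.1250, 0.2500, 0.1250, 0.2500]
t=1: π = [0.1250, 0.2083, 0.1944, 0.2222, 0.2500]
t=2: π = [0.1435, 0.1713, 0.2068, 0.2500, 0.2284]
t=3: π = [0.1459, 0.1747, 0.2016, 0.2507, 0.2270]
t=4: π = [0.1452, 0.1746, 0.2026, 0.2505, 0.2272]

π = [0.1452, 0.1746, 0.2026, 0.2505, 0.2272]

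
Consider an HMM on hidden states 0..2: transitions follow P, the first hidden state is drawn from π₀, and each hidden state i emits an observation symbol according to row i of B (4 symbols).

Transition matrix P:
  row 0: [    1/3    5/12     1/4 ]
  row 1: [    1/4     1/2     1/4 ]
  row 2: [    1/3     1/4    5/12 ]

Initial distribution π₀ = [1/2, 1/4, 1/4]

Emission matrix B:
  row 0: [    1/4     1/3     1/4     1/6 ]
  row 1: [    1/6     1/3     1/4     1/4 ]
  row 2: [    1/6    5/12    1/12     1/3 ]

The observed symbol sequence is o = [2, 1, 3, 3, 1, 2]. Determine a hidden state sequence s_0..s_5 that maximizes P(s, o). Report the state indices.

path = [0, 1, 1, 1, 1, 1]

t=0: δ = [1.250e-01, 6.250e-02, 2.083e-02]  (obs o_0=2)
t=1: δ = [1.389e-02, 1.736e-02, 1.302e-02]  ψ = [0, 0, 0]  (obs o_1=1)
t=2: δ = [7.716e-04, 2.170e-03, 1.808e-03]  ψ = [0, 1, 2]  (obs o_2=3)
t=3: δ = [1.005e-04, 2.713e-04, 2.512e-04]  ψ = [2, 1, 2]  (obs o_3=3)
t=4: δ = [2.791e-05, 4.521e-05, 4.361e-05]  ψ = [2, 1, 2]  (obs o_4=1)
t=5: δ = [3.634e-06, 5.651e-06, 1.514e-06]  ψ = [2, 1, 2]  (obs o_5=2)
backtrack: best end state = 1; path = [0, 1, 1, 1, 1, 1]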